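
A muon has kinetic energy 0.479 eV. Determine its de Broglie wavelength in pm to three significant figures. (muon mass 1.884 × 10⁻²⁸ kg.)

λ = 123 pm

KE = 0.479 eV = 7.674 × 10⁻²⁰ J.
p = √(2mKE) = √(2 × 1.884 × 10⁻²⁸ × 7.674 × 10⁻²⁰) = 5.377 × 10⁻²⁴ kg·m/s.
λ = h/p = 6.626 × 10⁻³⁴ / 5.377 × 10⁻²⁴ = 1.23 × 10⁻¹⁰ m = 123 pm.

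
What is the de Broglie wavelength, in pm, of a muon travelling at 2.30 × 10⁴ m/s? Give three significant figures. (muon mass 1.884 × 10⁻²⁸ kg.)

λ = 153 pm

p = mv = 1.884 × 10⁻²⁸ × 2.30 × 10⁴ = 4.333 × 10⁻²⁴ kg·m/s.
λ = h/p = 6.626 × 10⁻³⁴ / 4.333 × 10⁻²⁴ = 1.53 × 10⁻¹⁰ m = 153 pm.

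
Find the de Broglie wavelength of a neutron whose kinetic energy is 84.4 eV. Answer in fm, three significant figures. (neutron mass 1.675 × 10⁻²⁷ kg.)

λ = 3110 fm

KE = 84.4 eV = 1.352 × 10⁻¹⁷ J.
p = √(2mKE) = √(2 × 1.675 × 10⁻²⁷ × 1.352 × 10⁻¹⁷) = 2.128 × 10⁻²² kg·m/s.
λ = h/p = 6.626 × 10⁻³⁴ / 2.128 × 10⁻²² = 3.11 × 10⁻¹² m = 3110 fm.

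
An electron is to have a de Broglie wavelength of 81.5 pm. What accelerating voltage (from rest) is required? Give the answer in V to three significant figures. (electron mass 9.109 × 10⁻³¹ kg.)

p = h/λ = 6.626 × 10⁻³⁴ / 8.150 × 10⁻¹¹ = 8.130 × 10⁻²⁴ kg·m/s.
KE = p²/(2m) = 3.628 × 10⁻¹⁷ J.
V = KE/e = 3.628 × 10⁻¹⁷ / (1.602 × 10⁻¹⁹) = 226 V.

V = 226 V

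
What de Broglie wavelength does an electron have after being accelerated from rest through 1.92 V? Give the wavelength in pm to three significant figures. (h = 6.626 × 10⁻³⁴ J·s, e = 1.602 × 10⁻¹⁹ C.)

KE = eV = 1.602 × 10⁻¹⁹ × 1.920 = 3.076 × 10⁻¹⁹ J.
p = √(2mKE) = √(2 × 9.109 × 10⁻³¹ × 3.076 × 10⁻¹⁹) = 7.486 × 10⁻²⁵ kg·m/s.
λ = h/p = 6.626 × 10⁻³⁴ / 7.486 × 10⁻²⁵ = 8.85 × 10⁻¹⁰ m = 885 pm.

λ = 885 pm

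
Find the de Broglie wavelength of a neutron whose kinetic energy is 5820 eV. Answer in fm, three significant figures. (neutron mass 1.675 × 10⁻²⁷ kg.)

KE = 5820 eV = 9.324 × 10⁻¹⁶ J.
p = √(2mKE) = √(2 × 1.675 × 10⁻²⁷ × 9.324 × 10⁻¹⁶) = 1.767 × 10⁻²¹ kg·m/s.
λ = h/p = 6.626 × 10⁻³⁴ / 1.767 × 10⁻²¹ = 3.75 × 10⁻¹³ m = 375 fm.

λ = 375 fm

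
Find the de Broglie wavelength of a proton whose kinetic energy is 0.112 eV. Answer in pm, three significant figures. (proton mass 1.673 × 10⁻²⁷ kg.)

KE = 0.112 eV = 1.794 × 10⁻²⁰ J.
p = √(2mKE) = √(2 × 1.673 × 10⁻²⁷ × 1.794 × 10⁻²⁰) = 7.748 × 10⁻²⁴ kg·m/s.
λ = h/p = 6.626 × 10⁻³⁴ / 7.748 × 10⁻²⁴ = 8.55 × 10⁻¹¹ m = 85.5 pm.

λ = 85.5 pm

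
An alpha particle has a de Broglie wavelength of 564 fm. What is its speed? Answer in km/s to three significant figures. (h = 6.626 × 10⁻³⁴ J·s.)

v = 177 km/s

p = h/λ = 6.626 × 10⁻³⁴ / 5.640 × 10⁻¹³ = 1.175 × 10⁻²¹ kg·m/s.
v = p/m = 1.175 × 10⁻²¹ / 6.645 × 10⁻²⁷ = 1.77 × 10⁵ m/s = 177 km/s.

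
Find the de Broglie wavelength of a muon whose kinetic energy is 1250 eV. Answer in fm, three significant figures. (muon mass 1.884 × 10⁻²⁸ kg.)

λ = 2410 fm

KE = 1250 eV = 2.003 × 10⁻¹⁶ J.
p = √(2mKE) = √(2 × 1.884 × 10⁻²⁸ × 2.003 × 10⁻¹⁶) = 2.747 × 10⁻²² kg·m/s.
λ = h/p = 6.626 × 10⁻³⁴ / 2.747 × 10⁻²² = 2.41 × 10⁻¹² m = 2410 fm.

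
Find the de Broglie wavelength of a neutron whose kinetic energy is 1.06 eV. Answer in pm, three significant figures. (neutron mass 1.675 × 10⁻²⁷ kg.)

KE = 1.06 eV = 1.698 × 10⁻¹⁹ J.
p = √(2mKE) = √(2 × 1.675 × 10⁻²⁷ × 1.698 × 10⁻¹⁹) = 2.385 × 10⁻²³ kg·m/s.
λ = h/p = 6.626 × 10⁻³⁴ / 2.385 × 10⁻²³ = 2.78 × 10⁻¹¹ m = 27.8 pm.

λ = 27.8 pm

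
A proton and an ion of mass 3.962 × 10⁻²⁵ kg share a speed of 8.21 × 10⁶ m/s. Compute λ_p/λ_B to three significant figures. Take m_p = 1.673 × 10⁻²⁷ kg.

At fixed v, p = mv so λ = h/(mv) ∝ 1/m.
λ_p/λ_B = m_B/m_p = 3.962 × 10⁻²⁵/1.673 × 10⁻²⁷ = 237.

λ_p/λ_B = 237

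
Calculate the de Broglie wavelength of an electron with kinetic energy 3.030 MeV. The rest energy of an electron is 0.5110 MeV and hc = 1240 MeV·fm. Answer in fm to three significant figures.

Total energy E = KE + m₀c² = 3.030 + 0.5110 = 3.5410 MeV.
(pc)² = E² − (m₀c²)² = (3.5410)² − (0.5110)² = 12.28 MeV², so pc = 3.504 MeV.
λ = hc/(pc) = 1240 MeV·fm / 3.504 MeV = 354 fm.

λ = 354 fm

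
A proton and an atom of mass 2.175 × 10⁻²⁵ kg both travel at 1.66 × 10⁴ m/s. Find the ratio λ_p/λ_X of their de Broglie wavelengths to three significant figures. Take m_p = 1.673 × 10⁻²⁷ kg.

λ_p/λ_X = 130

At fixed v, p = mv so λ = h/(mv) ∝ 1/m.
λ_p/λ_X = m_X/m_p = 2.175 × 10⁻²⁵/1.673 × 10⁻²⁷ = 130.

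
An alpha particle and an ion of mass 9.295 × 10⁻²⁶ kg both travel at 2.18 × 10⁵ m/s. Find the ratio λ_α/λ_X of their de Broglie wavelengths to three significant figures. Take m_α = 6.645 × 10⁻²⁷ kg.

At fixed v, p = mv so λ = h/(mv) ∝ 1/m.
λ_α/λ_X = m_X/m_α = 9.295 × 10⁻²⁶/6.645 × 10⁻²⁷ = 14.0.

λ_α/λ_X = 14.0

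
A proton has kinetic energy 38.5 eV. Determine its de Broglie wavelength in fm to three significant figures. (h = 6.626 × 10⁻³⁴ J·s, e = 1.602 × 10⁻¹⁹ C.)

KE = 38.5 eV = 6.168 × 10⁻¹⁸ J.
p = √(2mKE) = √(2 × 1.673 × 10⁻²⁷ × 6.168 × 10⁻¹⁸) = 1.437 × 10⁻²² kg·m/s.
λ = h/p = 6.626 × 10⁻³⁴ / 1.437 × 10⁻²² = 4.61 × 10⁻¹² m = 4610 fm.

λ = 4610 fm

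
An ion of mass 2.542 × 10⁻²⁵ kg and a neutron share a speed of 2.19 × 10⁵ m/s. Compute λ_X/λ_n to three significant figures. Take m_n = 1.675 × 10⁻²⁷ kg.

At fixed v, p = mv so λ = h/(mv) ∝ 1/m.
λ_X/λ_n = m_n/m_X = 1.675 × 10⁻²⁷/2.542 × 10⁻²⁵ = 6.59 × 10⁻³.

λ_X/λ_n = 6.59 × 10⁻³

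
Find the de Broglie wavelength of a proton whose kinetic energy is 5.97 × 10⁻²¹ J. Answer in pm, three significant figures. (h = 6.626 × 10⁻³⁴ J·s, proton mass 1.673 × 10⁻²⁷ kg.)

λ = 148 pm

p = √(2mKE) = √(2 × 1.673 × 10⁻²⁷ × 5.970 × 10⁻²¹) = 4.469 × 10⁻²⁴ kg·m/s.
λ = h/p = 6.626 × 10⁻³⁴ / 4.469 × 10⁻²⁴ = 1.48 × 10⁻¹⁰ m = 148 pm.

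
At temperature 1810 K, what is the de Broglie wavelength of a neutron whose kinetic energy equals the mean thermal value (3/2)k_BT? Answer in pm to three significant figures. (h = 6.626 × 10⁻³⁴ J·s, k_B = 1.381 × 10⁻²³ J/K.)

λ = 59.1 pm

KE = (3/2)k_BT = 1.5 × 1.381 × 10⁻²³ × 1810 = 3.749 × 10⁻²⁰ J.
p = √(2mKE) = √(2 × 1.675 × 10⁻²⁷ × 3.749 × 10⁻²⁰) = 1.121 × 10⁻²³ kg·m/s.
λ = h/p = 5.91 × 10⁻¹¹ m = 59.1 pm.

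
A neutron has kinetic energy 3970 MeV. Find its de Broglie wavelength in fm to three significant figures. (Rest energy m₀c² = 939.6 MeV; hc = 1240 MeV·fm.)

Total energy E = KE + m₀c² = 3970 + 939.6 = 4909.6 MeV.
(pc)² = E² − (m₀c²)² = (4909.6)² − (939.6)² = 2.322 × 10⁷ MeV², so pc = 4819 MeV.
λ = hc/(pc) = 1240 MeV·fm / 4819 MeV = 0.257 fm.

λ = 0.257 fm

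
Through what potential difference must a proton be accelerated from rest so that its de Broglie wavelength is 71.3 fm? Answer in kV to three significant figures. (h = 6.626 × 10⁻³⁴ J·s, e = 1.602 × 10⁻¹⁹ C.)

V = 161 kV

p = h/λ = 6.626 × 10⁻³⁴ / 7.130 × 10⁻¹⁴ = 9.293 × 10⁻²¹ kg·m/s.
KE = p²/(2m) = 2.581 × 10⁻¹⁴ J.
V = KE/e = 2.581 × 10⁻¹⁴ / (1.602 × 10⁻¹⁹) = 161 kV.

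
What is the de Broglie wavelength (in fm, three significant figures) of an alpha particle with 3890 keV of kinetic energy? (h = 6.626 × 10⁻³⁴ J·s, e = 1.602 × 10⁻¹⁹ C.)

λ = 7.28 fm

KE = 3890 keV = 6.232 × 10⁻¹³ J.
p = √(2mKE) = √(2 × 6.645 × 10⁻²⁷ × 6.232 × 10⁻¹³) = 9.101 × 10⁻²⁰ kg·m/s.
λ = h/p = 6.626 × 10⁻³⁴ / 9.101 × 10⁻²⁰ = 7.28 × 10⁻¹⁵ m = 7.28 fm.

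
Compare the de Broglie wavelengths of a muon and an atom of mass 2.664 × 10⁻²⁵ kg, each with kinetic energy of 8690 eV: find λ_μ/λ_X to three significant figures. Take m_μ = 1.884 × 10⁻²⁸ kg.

λ_μ/λ_X = 37.6

At fixed KE, p = √(2mKE) so λ = h/p ∝ 1/√m.
λ_μ/λ_X = √(m_X/m_μ) = √(2.664 × 10⁻²⁵/1.884 × 10⁻²⁸) = √(1414) = 37.6.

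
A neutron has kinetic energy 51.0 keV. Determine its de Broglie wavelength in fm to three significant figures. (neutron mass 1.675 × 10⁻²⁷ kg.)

KE = 51.0 keV = 8.170 × 10⁻¹⁵ J.
p = √(2mKE) = √(2 × 1.675 × 10⁻²⁷ × 8.170 × 10⁻¹⁵) = 5.232 × 10⁻²¹ kg·m/s.
λ = h/p = 6.626 × 10⁻³⁴ / 5.232 × 10⁻²¹ = 1.27 × 10⁻¹³ m = 127 fm.

λ = 127 fm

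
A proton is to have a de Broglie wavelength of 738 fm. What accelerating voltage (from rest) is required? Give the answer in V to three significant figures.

V = 1500 V

p = h/λ = 6.626 × 10⁻³⁴ / 7.380 × 10⁻¹³ = 8.978 × 10⁻²² kg·m/s.
KE = p²/(2m) = 2.409 × 10⁻¹⁶ J.
V = KE/e = 2.409 × 10⁻¹⁶ / (1.602 × 10⁻¹⁹) = 1500 V.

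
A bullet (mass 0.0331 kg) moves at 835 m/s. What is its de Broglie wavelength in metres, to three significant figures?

λ = 2.40 × 10⁻³⁵ m

p = mv = 0.0331 × 835 = 2.764 × 10¹ kg·m/s.
λ = h/p = 6.626 × 10⁻³⁴ / 2.764 × 10¹ = 2.40 × 10⁻³⁵ m.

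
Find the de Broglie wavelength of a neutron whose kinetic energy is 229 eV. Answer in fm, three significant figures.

λ = 1890 fm

KE = 229 eV = 3.669 × 10⁻¹⁷ J.
p = √(2mKE) = √(2 × 1.675 × 10⁻²⁷ × 3.669 × 10⁻¹⁷) = 3.506 × 10⁻²² kg·m/s.
λ = h/p = 6.626 × 10⁻³⁴ / 3.506 × 10⁻²² = 1.89 × 10⁻¹² m = 1890 fm.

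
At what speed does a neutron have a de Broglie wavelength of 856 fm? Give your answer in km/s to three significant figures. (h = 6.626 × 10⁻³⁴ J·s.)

p = h/λ = 6.626 × 10⁻³⁴ / 8.560 × 10⁻¹³ = 7.741 × 10⁻²² kg·m/s.
v = p/m = 7.741 × 10⁻²² / 1.675 × 10⁻²⁷ = 4.62 × 10⁵ m/s = 462 km/s.

v = 462 km/s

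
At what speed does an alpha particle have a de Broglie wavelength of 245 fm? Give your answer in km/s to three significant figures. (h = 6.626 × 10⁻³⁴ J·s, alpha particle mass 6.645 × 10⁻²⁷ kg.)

p = h/λ = 6.626 × 10⁻³⁴ / 2.450 × 10⁻¹³ = 2.704 × 10⁻²¹ kg·m/s.
v = p/m = 2.704 × 10⁻²¹ / 6.645 × 10⁻²⁷ = 4.07 × 10⁵ m/s = 407 km/s.

v = 407 km/s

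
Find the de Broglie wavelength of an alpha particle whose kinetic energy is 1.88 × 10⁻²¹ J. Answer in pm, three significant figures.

p = √(2mKE) = √(2 × 6.645 × 10⁻²⁷ × 1.880 × 10⁻²¹) = 4.999 × 10⁻²⁴ kg·m/s.
λ = h/p = 6.626 × 10⁻³⁴ / 4.999 × 10⁻²⁴ = 1.33 × 10⁻¹⁰ m = 133 pm.

λ = 133 pm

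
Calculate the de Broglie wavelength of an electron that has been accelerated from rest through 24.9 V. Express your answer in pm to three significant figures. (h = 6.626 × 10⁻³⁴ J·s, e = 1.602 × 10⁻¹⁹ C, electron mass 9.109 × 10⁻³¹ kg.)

λ = 246 pm

KE = eV = 1.602 × 10⁻¹⁹ × 24.90 = 3.989 × 10⁻¹⁸ J.
p = √(2mKE) = √(2 × 9.109 × 10⁻³¹ × 3.989 × 10⁻¹⁸) = 2.696 × 10⁻²⁴ kg·m/s.
λ = h/p = 6.626 × 10⁻³⁴ / 2.696 × 10⁻²⁴ = 2.46 × 10⁻¹⁰ m = 246 pm.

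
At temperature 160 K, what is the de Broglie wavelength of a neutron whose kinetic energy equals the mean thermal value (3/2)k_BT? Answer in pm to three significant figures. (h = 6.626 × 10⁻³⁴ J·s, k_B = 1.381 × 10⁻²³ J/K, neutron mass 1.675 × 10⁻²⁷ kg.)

λ = 199 pm

KE = (3/2)k_BT = 1.5 × 1.381 × 10⁻²³ × 160 = 3.314 × 10⁻²¹ J.
p = √(2mKE) = √(2 × 1.675 × 10⁻²⁷ × 3.314 × 10⁻²¹) = 3.332 × 10⁻²⁴ kg·m/s.
λ = h/p = 1.99 × 10⁻¹⁰ m = 199 pm.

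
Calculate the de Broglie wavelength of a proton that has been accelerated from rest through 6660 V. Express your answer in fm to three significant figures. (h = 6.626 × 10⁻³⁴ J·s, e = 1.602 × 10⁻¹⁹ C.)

KE = eV = 1.602 × 10⁻¹⁹ × 6660 = 1.067 × 10⁻¹⁵ J.
p = √(2mKE) = √(2 × 1.673 × 10⁻²⁷ × 1.067 × 10⁻¹⁵) = 1.889 × 10⁻²¹ kg·m/s.
λ = h/p = 6.626 × 10⁻³⁴ / 1.889 × 10⁻²¹ = 3.51 × 10⁻¹³ m = 351 fm.

λ = 351 fm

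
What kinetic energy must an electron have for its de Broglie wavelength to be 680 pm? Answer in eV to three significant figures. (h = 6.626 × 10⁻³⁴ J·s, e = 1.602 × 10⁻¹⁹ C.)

p = h/λ = 6.626 × 10⁻³⁴ / 6.800 × 10⁻¹⁰ = 9.744 × 10⁻²⁵ kg·m/s.
KE = p²/(2m) = (9.744 × 10⁻²⁵)² / (2 × 9.109 × 10⁻³¹) = 5.212 × 10⁻¹⁹ J = 3.25 eV.

KE = 3.25 eV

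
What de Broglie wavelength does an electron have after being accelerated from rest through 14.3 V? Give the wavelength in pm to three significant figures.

KE = eV = 1.602 × 10⁻¹⁹ × 14.30 = 2.291 × 10⁻¹⁸ J.
p = √(2mKE) = √(2 × 9.109 × 10⁻³¹ × 2.291 × 10⁻¹⁸) = 2.043 × 10⁻²⁴ kg·m/s.
λ = h/p = 6.626 × 10⁻³⁴ / 2.043 × 10⁻²⁴ = 3.24 × 10⁻¹⁰ m = 324 pm.

λ = 324 pm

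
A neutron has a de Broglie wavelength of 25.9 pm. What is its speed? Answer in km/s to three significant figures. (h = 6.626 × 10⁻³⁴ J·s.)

p = h/λ = 6.626 × 10⁻³⁴ / 2.590 × 10⁻¹¹ = 2.558 × 10⁻²³ kg·m/s.
v = p/m = 2.558 × 10⁻²³ / 1.675 × 10⁻²⁷ = 1.53 × 10⁴ m/s = 15.3 km/s.

v = 15.3 km/s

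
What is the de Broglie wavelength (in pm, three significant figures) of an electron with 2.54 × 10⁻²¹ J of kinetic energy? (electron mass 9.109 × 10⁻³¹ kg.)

λ = 9740 pm

p = √(2mKE) = √(2 × 9.109 × 10⁻³¹ × 2.540 × 10⁻²¹) = 6.802 × 10⁻²⁶ kg·m/s.
λ = h/p = 6.626 × 10⁻³⁴ / 6.802 × 10⁻²⁶ = 9.74 × 10⁻⁹ m = 9740 pm.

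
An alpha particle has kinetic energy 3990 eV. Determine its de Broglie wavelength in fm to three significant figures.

KE = 3990 eV = 6.392 × 10⁻¹⁶ J.
p = √(2mKE) = √(2 × 6.645 × 10⁻²⁷ × 6.392 × 10⁻¹⁶) = 2.915 × 10⁻²¹ kg·m/s.
λ = h/p = 6.626 × 10⁻³⁴ / 2.915 × 10⁻²¹ = 2.27 × 10⁻¹³ m = 227 fm.

λ = 227 fm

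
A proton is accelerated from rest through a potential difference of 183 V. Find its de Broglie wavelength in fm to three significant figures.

KE = eV = 1.602 × 10⁻¹⁹ × 183.0 = 2.932 × 10⁻¹⁷ J.
p = √(2mKE) = √(2 × 1.673 × 10⁻²⁷ × 2.932 × 10⁻¹⁷) = 3.132 × 10⁻²² kg·m/s.
λ = h/p = 6.626 × 10⁻³⁴ / 3.132 × 10⁻²² = 2.12 × 10⁻¹² m = 2120 fm.

λ = 2120 fm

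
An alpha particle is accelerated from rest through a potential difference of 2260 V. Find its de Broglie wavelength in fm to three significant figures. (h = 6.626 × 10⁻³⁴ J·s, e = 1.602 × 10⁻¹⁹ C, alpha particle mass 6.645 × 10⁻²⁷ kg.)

KE = 2eV = 2 × 1.602 × 10⁻¹⁹ × 2260 = 7.241 × 10⁻¹⁶ J.
p = √(2mKE) = √(2 × 6.645 × 10⁻²⁷ × 7.241 × 10⁻¹⁶) = 3.102 × 10⁻²¹ kg·m/s.
λ = h/p = 6.626 × 10⁻³⁴ / 3.102 × 10⁻²¹ = 2.14 × 10⁻¹³ m = 214 fm.

λ = 214 fm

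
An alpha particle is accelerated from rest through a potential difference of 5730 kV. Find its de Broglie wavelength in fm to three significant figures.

λ = 4.24 fm

KE = 2eV = 2 × 1.602 × 10⁻¹⁹ × 5.730 × 10⁶ = 1.836 × 10⁻¹² J.
p = √(2mKE) = √(2 × 6.645 × 10⁻²⁷ × 1.836 × 10⁻¹²) = 1.562 × 10⁻¹⁹ kg·m/s.
λ = h/p = 6.626 × 10⁻³⁴ / 1.562 × 10⁻¹⁹ = 4.24 × 10⁻¹⁵ m = 4.24 fm.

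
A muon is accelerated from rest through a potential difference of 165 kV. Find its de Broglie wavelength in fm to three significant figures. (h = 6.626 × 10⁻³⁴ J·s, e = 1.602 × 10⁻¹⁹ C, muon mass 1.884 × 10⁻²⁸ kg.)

KE = eV = 1.602 × 10⁻¹⁹ × 1.650 × 10⁵ = 2.643 × 10⁻¹⁴ J.
p = √(2mKE) = √(2 × 1.884 × 10⁻²⁸ × 2.643 × 10⁻¹⁴) = 3.156 × 10⁻²¹ kg·m/s.
λ = h/p = 6.626 × 10⁻³⁴ / 3.156 × 10⁻²¹ = 2.10 × 10⁻¹³ m = 210 fm.

λ = 210 fm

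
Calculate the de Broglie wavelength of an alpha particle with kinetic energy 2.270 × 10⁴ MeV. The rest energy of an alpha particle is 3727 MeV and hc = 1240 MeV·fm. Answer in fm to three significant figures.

Total energy E = KE + m₀c² = 2.270 × 10⁴ + 3727 = 26427 MeV.
(pc)² = E² − (m₀c²)² = (26427)² − (3727)² = 6.845 × 10⁸ MeV², so pc = 2.616 × 10⁴ MeV.
λ = hc/(pc) = 1240 MeV·fm / 2.616 × 10⁴ MeV = 0.0474 fm.

λ = 0.0474 fm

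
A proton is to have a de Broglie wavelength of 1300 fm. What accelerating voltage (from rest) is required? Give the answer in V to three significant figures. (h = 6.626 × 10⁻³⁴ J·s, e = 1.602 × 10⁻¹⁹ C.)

V = 485 V

p = h/λ = 6.626 × 10⁻³⁴ / 1.300 × 10⁻¹² = 5.097 × 10⁻²² kg·m/s.
KE = p²/(2m) = 7.764 × 10⁻¹⁷ J.
V = KE/e = 7.764 × 10⁻¹⁷ / (1.602 × 10⁻¹⁹) = 485 V.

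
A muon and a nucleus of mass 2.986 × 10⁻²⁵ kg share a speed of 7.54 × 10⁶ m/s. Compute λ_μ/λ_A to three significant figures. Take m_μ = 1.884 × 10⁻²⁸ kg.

λ_μ/λ_A = 1580

At fixed v, p = mv so λ = h/(mv) ∝ 1/m.
λ_μ/λ_A = m_A/m_μ = 2.986 × 10⁻²⁵/1.884 × 10⁻²⁸ = 1580.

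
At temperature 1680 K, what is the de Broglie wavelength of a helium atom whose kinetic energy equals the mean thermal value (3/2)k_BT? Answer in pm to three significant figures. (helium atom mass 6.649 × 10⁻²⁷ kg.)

λ = 30.8 pm

KE = (3/2)k_BT = 1.5 × 1.381 × 10⁻²³ × 1680 = 3.480 × 10⁻²⁰ J.
p = √(2mKE) = √(2 × 6.649 × 10⁻²⁷ × 3.480 × 10⁻²⁰) = 2.151 × 10⁻²³ kg·m/s.
λ = h/p = 3.08 × 10⁻¹¹ m = 30.8 pm.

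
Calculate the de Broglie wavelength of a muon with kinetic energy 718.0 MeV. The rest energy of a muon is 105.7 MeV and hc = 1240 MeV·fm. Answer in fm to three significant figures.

Total energy E = KE + m₀c² = 718.0 + 105.7 = 823.7 MeV.
(pc)² = E² − (m₀c²)² = (823.7)² − (105.7)² = 6.673 × 10⁵ MeV², so pc = 816.9 MeV.
λ = hc/(pc) = 1240 MeV·fm / 816.9 MeV = 1.52 fm.

λ = 1.52 fm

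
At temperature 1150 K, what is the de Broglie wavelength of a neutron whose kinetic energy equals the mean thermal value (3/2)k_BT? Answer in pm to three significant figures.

λ = 74.2 pm

KE = (3/2)k_BT = 1.5 × 1.381 × 10⁻²³ × 1150 = 2.382 × 10⁻²⁰ J.
p = √(2mKE) = √(2 × 1.675 × 10⁻²⁷ × 2.382 × 10⁻²⁰) = 8.933 × 10⁻²⁴ kg·m/s.
λ = h/p = 7.42 × 10⁻¹¹ m = 74.2 pm.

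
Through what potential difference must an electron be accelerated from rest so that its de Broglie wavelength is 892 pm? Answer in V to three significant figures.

V = 1.89 V

p = h/λ = 6.626 × 10⁻³⁴ / 8.920 × 10⁻¹⁰ = 7.428 × 10⁻²⁵ kg·m/s.
KE = p²/(2m) = 3.029 × 10⁻¹⁹ J.
V = KE/e = 3.029 × 10⁻¹⁹ / (1.602 × 10⁻¹⁹) = 1.89 V.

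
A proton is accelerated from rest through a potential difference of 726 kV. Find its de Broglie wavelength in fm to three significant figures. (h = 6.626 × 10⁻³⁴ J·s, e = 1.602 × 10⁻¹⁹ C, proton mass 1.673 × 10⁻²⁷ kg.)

λ = 33.6 fm

KE = eV = 1.602 × 10⁻¹⁹ × 7.260 × 10⁵ = 1.163 × 10⁻¹³ J.
p = √(2mKE) = √(2 × 1.673 × 10⁻²⁷ × 1.163 × 10⁻¹³) = 1.973 × 10⁻²⁰ kg·m/s.
λ = h/p = 6.626 × 10⁻³⁴ / 1.973 × 10⁻²⁰ = 3.36 × 10⁻¹⁴ m = 33.6 fm.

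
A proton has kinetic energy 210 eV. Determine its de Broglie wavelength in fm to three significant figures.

KE = 210 eV = 3.364 × 10⁻¹⁷ J.
p = √(2mKE) = √(2 × 1.673 × 10⁻²⁷ × 3.364 × 10⁻¹⁷) = 3.355 × 10⁻²² kg·m/s.
λ = h/p = 6.626 × 10⁻³⁴ / 3.355 × 10⁻²² = 1.97 × 10⁻¹² m = 1970 fm.

λ = 1970 fm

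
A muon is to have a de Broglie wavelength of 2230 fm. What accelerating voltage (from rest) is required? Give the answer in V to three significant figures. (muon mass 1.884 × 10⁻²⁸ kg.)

V = 1460 V

p = h/λ = 6.626 × 10⁻³⁴ / 2.230 × 10⁻¹² = 2.971 × 10⁻²² kg·m/s.
KE = p²/(2m) = 2.343 × 10⁻¹⁶ J.
V = KE/e = 2.343 × 10⁻¹⁶ / (1.602 × 10⁻¹⁹) = 1460 V.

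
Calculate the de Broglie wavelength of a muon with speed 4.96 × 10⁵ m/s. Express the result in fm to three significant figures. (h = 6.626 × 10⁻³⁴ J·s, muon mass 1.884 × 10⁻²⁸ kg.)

p = mv = 1.884 × 10⁻²⁸ × 4.96 × 10⁵ = 9.345 × 10⁻²³ kg·m/s.
λ = h/p = 6.626 × 10⁻³⁴ / 9.345 × 10⁻²³ = 7.09 × 10⁻¹² m = 7090 fm.

λ = 7090 fm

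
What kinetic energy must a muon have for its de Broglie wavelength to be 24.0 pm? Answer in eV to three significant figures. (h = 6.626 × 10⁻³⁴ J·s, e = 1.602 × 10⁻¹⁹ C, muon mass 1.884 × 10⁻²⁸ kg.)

p = h/λ = 6.626 × 10⁻³⁴ / 2.400 × 10⁻¹¹ = 2.761 × 10⁻²³ kg·m/s.
KE = p²/(2m) = (2.761 × 10⁻²³)² / (2 × 1.884 × 10⁻²⁸) = 2.023 × 10⁻¹⁸ J = 12.6 eV.

KE = 12.6 eV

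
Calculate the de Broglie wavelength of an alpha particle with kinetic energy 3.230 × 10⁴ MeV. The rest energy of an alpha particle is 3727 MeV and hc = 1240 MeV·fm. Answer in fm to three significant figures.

Total energy E = KE + m₀c² = 3.230 × 10⁴ + 3727 = 36027 MeV.
(pc)² = E² − (m₀c²)² = (36027)² − (3727)² = 1.284 × 10⁹ MeV², so pc = 3.583 × 10⁴ MeV.
λ = hc/(pc) = 1240 MeV·fm / 3.583 × 10⁴ MeV = 0.0346 fm.

λ = 0.0346 fm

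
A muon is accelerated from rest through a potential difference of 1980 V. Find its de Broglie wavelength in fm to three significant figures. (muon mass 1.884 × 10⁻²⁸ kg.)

λ = 1920 fm

KE = eV = 1.602 × 10⁻¹⁹ × 1980 = 3.172 × 10⁻¹⁶ J.
p = √(2mKE) = √(2 × 1.884 × 10⁻²⁸ × 3.172 × 10⁻¹⁶) = 3.457 × 10⁻²² kg·m/s.
λ = h/p = 6.626 × 10⁻³⁴ / 3.457 × 10⁻²² = 1.92 × 10⁻¹² m = 1920 fm.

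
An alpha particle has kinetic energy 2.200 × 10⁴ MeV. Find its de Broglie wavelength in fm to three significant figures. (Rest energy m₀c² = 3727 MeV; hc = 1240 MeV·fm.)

Total energy E = KE + m₀c² = 2.200 × 10⁴ + 3727 = 25727 MeV.
(pc)² = E² − (m₀c²)² = (25727)² − (3727)² = 6.480 × 10⁸ MeV², so pc = 2.546 × 10⁴ MeV.
λ = hc/(pc) = 1240 MeV·fm / 2.546 × 10⁴ MeV = 0.0487 fm.

λ = 0.0487 fm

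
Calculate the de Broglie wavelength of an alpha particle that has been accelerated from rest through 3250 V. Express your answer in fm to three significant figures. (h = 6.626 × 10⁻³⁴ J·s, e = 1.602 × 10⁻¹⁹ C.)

λ = 178 fm

KE = 2eV = 2 × 1.602 × 10⁻¹⁹ × 3250 = 1.041 × 10⁻¹⁵ J.
p = √(2mKE) = √(2 × 6.645 × 10⁻²⁷ × 1.041 × 10⁻¹⁵) = 3.720 × 10⁻²¹ kg·m/s.
λ = h/p = 6.626 × 10⁻³⁴ / 3.720 × 10⁻²¹ = 1.78 × 10⁻¹³ m = 178 fm.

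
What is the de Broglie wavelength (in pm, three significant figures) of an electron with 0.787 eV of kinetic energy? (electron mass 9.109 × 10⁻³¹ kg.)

λ = 1380 pm

KE = 0.787 eV = 1.261 × 10⁻¹⁹ J.
p = √(2mKE) = √(2 × 9.109 × 10⁻³¹ × 1.261 × 10⁻¹⁹) = 4.793 × 10⁻²⁵ kg·m/s.
λ = h/p = 6.626 × 10⁻³⁴ / 4.793 × 10⁻²⁵ = 1.38 × 10⁻⁹ m = 1380 pm.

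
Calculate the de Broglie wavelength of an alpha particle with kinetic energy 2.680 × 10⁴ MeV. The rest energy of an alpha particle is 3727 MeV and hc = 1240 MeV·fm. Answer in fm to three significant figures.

Total energy E = KE + m₀c² = 2.680 × 10⁴ + 3727 = 30527 MeV.
(pc)² = E² − (m₀c²)² = (30527)² − (3727)² = 9.180 × 10⁸ MeV², so pc = 3.030 × 10⁴ MeV.
λ = hc/(pc) = 1240 MeV·fm / 3.030 × 10⁴ MeV = 0.0409 fm.

λ = 0.0409 fm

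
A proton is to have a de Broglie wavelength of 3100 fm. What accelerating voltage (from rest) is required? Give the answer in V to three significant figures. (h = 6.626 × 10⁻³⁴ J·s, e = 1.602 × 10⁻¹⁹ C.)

p = h/λ = 6.626 × 10⁻³⁴ / 3.100 × 10⁻¹² = 2.137 × 10⁻²² kg·m/s.
KE = p²/(2m) = 1.365 × 10⁻¹⁷ J.
V = KE/e = 1.365 × 10⁻¹⁷ / (1.602 × 10⁻¹⁹) = 85.2 V.

V = 85.2 V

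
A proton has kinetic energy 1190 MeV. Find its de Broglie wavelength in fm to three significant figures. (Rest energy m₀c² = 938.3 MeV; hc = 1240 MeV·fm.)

λ = 0.649 fm

Total energy E = KE + m₀c² = 1190 + 938.3 = 2128.3 MeV.
(pc)² = E² − (m₀c²)² = (2128.3)² − (938.3)² = 3.649 × 10⁶ MeV², so pc = 1910 MeV.
λ = hc/(pc) = 1240 MeV·fm / 1910 MeV = 0.649 fm.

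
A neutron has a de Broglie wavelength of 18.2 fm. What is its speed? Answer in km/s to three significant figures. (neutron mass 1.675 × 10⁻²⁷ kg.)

v = 2.17 × 10⁴ km/s

p = h/λ = 6.626 × 10⁻³⁴ / 1.820 × 10⁻¹⁴ = 3.641 × 10⁻²⁰ kg·m/s.
v = p/m = 3.641 × 10⁻²⁰ / 1.675 × 10⁻²⁷ = 2.17 × 10⁷ m/s = 2.17 × 10⁴ km/s.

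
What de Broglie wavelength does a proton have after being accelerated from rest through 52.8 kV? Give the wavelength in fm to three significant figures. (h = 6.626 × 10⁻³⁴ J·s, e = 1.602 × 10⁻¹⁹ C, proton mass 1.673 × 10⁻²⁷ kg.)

λ = 125 fm

KE = eV = 1.602 × 10⁻¹⁹ × 5.280 × 10⁴ = 8.459 × 10⁻¹⁵ J.
p = √(2mKE) = √(2 × 1.673 × 10⁻²⁷ × 8.459 × 10⁻¹⁵) = 5.320 × 10⁻²¹ kg·m/s.
λ = h/p = 6.626 × 10⁻³⁴ / 5.320 × 10⁻²¹ = 1.25 × 10⁻¹³ m = 125 fm.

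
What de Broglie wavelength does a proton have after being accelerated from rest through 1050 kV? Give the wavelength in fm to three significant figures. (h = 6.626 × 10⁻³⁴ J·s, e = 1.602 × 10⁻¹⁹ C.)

λ = 27.9 fm

KE = eV = 1.602 × 10⁻¹⁹ × 1.050 × 10⁶ = 1.682 × 10⁻¹³ J.
p = √(2mKE) = √(2 × 1.673 × 10⁻²⁷ × 1.682 × 10⁻¹³) = 2.372 × 10⁻²⁰ kg·m/s.
λ = h/p = 6.626 × 10⁻³⁴ / 2.372 × 10⁻²⁰ = 2.79 × 10⁻¹⁴ m = 27.9 fm.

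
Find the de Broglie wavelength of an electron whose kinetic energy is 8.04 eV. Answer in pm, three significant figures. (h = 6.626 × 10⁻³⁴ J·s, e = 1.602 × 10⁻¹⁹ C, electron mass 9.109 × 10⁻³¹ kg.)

λ = 433 pm

KE = 8.04 eV = 1.288 × 10⁻¹⁸ J.
p = √(2mKE) = √(2 × 9.109 × 10⁻³¹ × 1.288 × 10⁻¹⁸) = 1.532 × 10⁻²⁴ kg·m/s.
λ = h/p = 6.626 × 10⁻³⁴ / 1.532 × 10⁻²⁴ = 4.33 × 10⁻¹⁰ m = 433 pm.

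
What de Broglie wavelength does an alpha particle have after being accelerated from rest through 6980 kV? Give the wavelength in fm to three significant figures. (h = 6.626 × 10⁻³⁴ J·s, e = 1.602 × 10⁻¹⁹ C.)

KE = 2eV = 2 × 1.602 × 10⁻¹⁹ × 6.980 × 10⁶ = 2.236 × 10⁻¹² J.
p = √(2mKE) = √(2 × 6.645 × 10⁻²⁷ × 2.236 × 10⁻¹²) = 1.724 × 10⁻¹⁹ kg·m/s.
λ = h/p = 6.626 × 10⁻³⁴ / 1.724 × 10⁻¹⁹ = 3.84 × 10⁻¹⁵ m = 3.84 fm.

λ = 3.84 fm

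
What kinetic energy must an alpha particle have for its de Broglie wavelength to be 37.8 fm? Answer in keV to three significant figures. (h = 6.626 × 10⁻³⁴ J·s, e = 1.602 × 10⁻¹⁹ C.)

KE = 144 keV

p = h/λ = 6.626 × 10⁻³⁴ / 3.780 × 10⁻¹⁴ = 1.753 × 10⁻²⁰ kg·m/s.
KE = p²/(2m) = (1.753 × 10⁻²⁰)² / (2 × 6.645 × 10⁻²⁷) = 2.312 × 10⁻¹⁴ J = 144 keV.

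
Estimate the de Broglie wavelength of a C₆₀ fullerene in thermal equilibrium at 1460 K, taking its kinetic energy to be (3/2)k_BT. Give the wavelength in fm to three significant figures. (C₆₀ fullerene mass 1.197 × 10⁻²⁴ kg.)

λ = 2460 fm

KE = (3/2)k_BT = 1.5 × 1.381 × 10⁻²³ × 1460 = 3.024 × 10⁻²⁰ J.
p = √(2mKE) = √(2 × 1.197 × 10⁻²⁴ × 3.024 × 10⁻²⁰) = 2.691 × 10⁻²² kg·m/s.
λ = h/p = 2.46 × 10⁻¹² m = 2460 fm.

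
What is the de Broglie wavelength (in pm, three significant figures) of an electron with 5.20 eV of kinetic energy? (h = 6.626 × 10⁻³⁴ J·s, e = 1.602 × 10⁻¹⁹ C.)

KE = 5.20 eV = 8.330 × 10⁻¹⁹ J.
p = √(2mKE) = √(2 × 9.109 × 10⁻³¹ × 8.330 × 10⁻¹⁹) = 1.232 × 10⁻²⁴ kg·m/s.
λ = h/p = 6.626 × 10⁻³⁴ / 1.232 × 10⁻²⁴ = 5.38 × 10⁻¹⁰ m = 538 pm.

λ = 538 pm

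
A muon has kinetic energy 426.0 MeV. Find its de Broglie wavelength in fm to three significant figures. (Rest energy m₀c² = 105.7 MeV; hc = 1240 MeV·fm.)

λ = 2.38 fm

Total energy E = KE + m₀c² = 426.0 + 105.7 = 531.7 MeV.
(pc)² = E² − (m₀c²)² = (531.7)² − (105.7)² = 2.715 × 10⁵ MeV², so pc = 521.1 MeV.
λ = hc/(pc) = 1240 MeV·fm / 521.1 MeV = 2.38 fm.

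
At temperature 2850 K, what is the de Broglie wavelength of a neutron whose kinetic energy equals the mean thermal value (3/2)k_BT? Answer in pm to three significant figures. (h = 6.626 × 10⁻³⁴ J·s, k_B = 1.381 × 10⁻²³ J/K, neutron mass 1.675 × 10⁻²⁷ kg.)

KE = (3/2)k_BT = 1.5 × 1.381 × 10⁻²³ × 2850 = 5.904 × 10⁻²⁰ J.
p = √(2mKE) = √(2 × 1.675 × 10⁻²⁷ × 5.904 × 10⁻²⁰) = 1.406 × 10⁻²³ kg·m/s.
λ = h/p = 4.71 × 10⁻¹¹ m = 47.1 pm.

λ = 47.1 pm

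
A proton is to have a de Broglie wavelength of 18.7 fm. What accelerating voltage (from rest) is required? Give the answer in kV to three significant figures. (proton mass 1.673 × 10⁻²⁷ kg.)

p = h/λ = 6.626 × 10⁻³⁴ / 1.870 × 10⁻¹⁴ = 3.543 × 10⁻²⁰ kg·m/s.
KE = p²/(2m) = 3.752 × 10⁻¹³ J.
V = KE/e = 3.752 × 10⁻¹³ / (1.602 × 10⁻¹⁹) = 2340 kV.

V = 2340 kV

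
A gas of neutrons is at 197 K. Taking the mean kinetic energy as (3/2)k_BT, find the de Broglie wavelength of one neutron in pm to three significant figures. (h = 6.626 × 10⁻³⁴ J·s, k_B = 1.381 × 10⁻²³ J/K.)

KE = (3/2)k_BT = 1.5 × 1.381 × 10⁻²³ × 197 = 4.081 × 10⁻²¹ J.
p = √(2mKE) = √(2 × 1.675 × 10⁻²⁷ × 4.081 × 10⁻²¹) = 3.697 × 10⁻²⁴ kg·m/s.
λ = h/p = 1.79 × 10⁻¹⁰ m = 179 pm.

λ = 179 pm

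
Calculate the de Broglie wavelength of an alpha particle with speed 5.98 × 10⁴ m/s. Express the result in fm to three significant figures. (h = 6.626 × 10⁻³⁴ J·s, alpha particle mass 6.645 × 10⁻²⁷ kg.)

λ = 1670 fm

p = mv = 6.645 × 10⁻²⁷ × 5.98 × 10⁴ = 3.974 × 10⁻²² kg·m/s.
λ = h/p = 6.626 × 10⁻³⁴ / 3.974 × 10⁻²² = 1.67 × 10⁻¹² m = 1670 fm.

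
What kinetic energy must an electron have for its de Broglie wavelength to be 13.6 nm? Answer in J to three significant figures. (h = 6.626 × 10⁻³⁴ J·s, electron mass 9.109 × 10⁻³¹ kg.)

p = h/λ = 6.626 × 10⁻³⁴ / 1.360 × 10⁻⁸ = 4.872 × 10⁻²⁶ kg·m/s.
KE = p²/(2m) = (4.872 × 10⁻²⁶)² / (2 × 9.109 × 10⁻³¹) = 1.303 × 10⁻²¹ J = 1.30 × 10⁻²¹ J.

KE = 1.30 × 10⁻²¹ J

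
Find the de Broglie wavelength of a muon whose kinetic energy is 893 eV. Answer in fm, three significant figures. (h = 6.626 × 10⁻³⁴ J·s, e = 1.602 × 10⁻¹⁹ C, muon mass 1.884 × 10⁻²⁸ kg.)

KE = 893 eV = 1.431 × 10⁻¹⁶ J.
p = √(2mKE) = √(2 × 1.884 × 10⁻²⁸ × 1.431 × 10⁻¹⁶) = 2.322 × 10⁻²² kg·m/s.
λ = h/p = 6.626 × 10⁻³⁴ / 2.322 × 10⁻²² = 2.85 × 10⁻¹² m = 2850 fm.

λ = 2850 fm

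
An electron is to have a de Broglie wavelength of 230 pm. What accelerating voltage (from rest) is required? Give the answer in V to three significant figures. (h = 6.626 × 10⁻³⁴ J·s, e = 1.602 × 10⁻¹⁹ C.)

p = h/λ = 6.626 × 10⁻³⁴ / 2.300 × 10⁻¹⁰ = 2.881 × 10⁻²⁴ kg·m/s.
KE = p²/(2m) = 4.556 × 10⁻¹⁸ J.
V = KE/e = 4.556 × 10⁻¹⁸ / (1.602 × 10⁻¹⁹) = 28.4 V.

V = 28.4 V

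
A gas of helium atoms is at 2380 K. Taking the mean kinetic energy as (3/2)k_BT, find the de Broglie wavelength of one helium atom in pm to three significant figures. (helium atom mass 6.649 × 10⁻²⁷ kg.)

λ = 25.9 pm

KE = (3/2)k_BT = 1.5 × 1.381 × 10⁻²³ × 2380 = 4.930 × 10⁻²⁰ J.
p = √(2mKE) = √(2 × 6.649 × 10⁻²⁷ × 4.930 × 10⁻²⁰) = 2.560 × 10⁻²³ kg·m/s.
λ = h/p = 2.59 × 10⁻¹¹ m = 25.9 pm.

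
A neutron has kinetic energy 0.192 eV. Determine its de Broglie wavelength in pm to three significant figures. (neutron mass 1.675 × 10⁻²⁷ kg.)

KE = 0.192 eV = 3.076 × 10⁻²⁰ J.
p = √(2mKE) = √(2 × 1.675 × 10⁻²⁷ × 3.076 × 10⁻²⁰) = 1.015 × 10⁻²³ kg·m/s.
λ = h/p = 6.626 × 10⁻³⁴ / 1.015 × 10⁻²³ = 6.53 × 10⁻¹¹ m = 65.3 pm.

λ = 65.3 pm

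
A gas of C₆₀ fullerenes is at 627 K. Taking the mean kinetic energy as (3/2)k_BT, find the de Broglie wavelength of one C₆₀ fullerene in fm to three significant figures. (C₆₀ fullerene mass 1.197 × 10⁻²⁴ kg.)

KE = (3/2)k_BT = 1.5 × 1.381 × 10⁻²³ × 627 = 1.299 × 10⁻²⁰ J.
p = √(2mKE) = √(2 × 1.197 × 10⁻²⁴ × 1.299 × 10⁻²⁰) = 1.763 × 10⁻²² kg·m/s.
λ = h/p = 3.76 × 10⁻¹² m = 3760 fm.

λ = 3760 fm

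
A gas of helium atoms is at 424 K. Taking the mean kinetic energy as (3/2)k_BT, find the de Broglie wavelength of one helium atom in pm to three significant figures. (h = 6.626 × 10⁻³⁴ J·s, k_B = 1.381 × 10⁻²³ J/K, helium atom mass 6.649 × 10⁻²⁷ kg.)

λ = 61.3 pm

KE = (3/2)k_BT = 1.5 × 1.381 × 10⁻²³ × 424 = 8.783 × 10⁻²¹ J.
p = √(2mKE) = √(2 × 6.649 × 10⁻²⁷ × 8.783 × 10⁻²¹) = 1.081 × 10⁻²³ kg·m/s.
λ = h/p = 6.13 × 10⁻¹¹ m = 61.3 pm.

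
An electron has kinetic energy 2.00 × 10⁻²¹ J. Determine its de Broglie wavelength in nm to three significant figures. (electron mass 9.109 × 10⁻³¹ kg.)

p = √(2mKE) = √(2 × 9.109 × 10⁻³¹ × 2.000 × 10⁻²¹) = 6.036 × 10⁻²⁶ kg·m/s.
λ = h/p = 6.626 × 10⁻³⁴ / 6.036 × 10⁻²⁶ = 1.10 × 10⁻⁸ m = 11.0 nm.

λ = 11.0 nm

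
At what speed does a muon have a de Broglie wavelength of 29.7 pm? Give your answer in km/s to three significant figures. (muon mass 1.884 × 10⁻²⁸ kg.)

v = 118 km/s

p = h/λ = 6.626 × 10⁻³⁴ / 2.970 × 10⁻¹¹ = 2.231 × 10⁻²³ kg·m/s.
v = p/m = 2.231 × 10⁻²³ / 1.884 × 10⁻²⁸ = 1.18 × 10⁵ m/s = 118 km/s.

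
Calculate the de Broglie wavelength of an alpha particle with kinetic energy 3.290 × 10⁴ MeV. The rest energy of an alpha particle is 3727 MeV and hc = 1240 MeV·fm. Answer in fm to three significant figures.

Total energy E = KE + m₀c² = 3.290 × 10⁴ + 3727 = 36627 MeV.
(pc)² = E² − (m₀c²)² = (36627)² − (3727)² = 1.328 × 10⁹ MeV², so pc = 3.644 × 10⁴ MeV.
λ = hc/(pc) = 1240 MeV·fm / 3.644 × 10⁴ MeV = 0.0340 fm.

λ = 0.0340 fm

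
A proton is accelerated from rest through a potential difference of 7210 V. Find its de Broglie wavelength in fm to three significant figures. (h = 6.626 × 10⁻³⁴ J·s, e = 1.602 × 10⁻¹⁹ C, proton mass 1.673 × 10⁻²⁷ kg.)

λ = 337 fm

KE = eV = 1.602 × 10⁻¹⁹ × 7210 = 1.155 × 10⁻¹⁵ J.
p = √(2mKE) = √(2 × 1.673 × 10⁻²⁷ × 1.155 × 10⁻¹⁵) = 1.966 × 10⁻²¹ kg·m/s.
λ = h/p = 6.626 × 10⁻³⁴ / 1.966 × 10⁻²¹ = 3.37 × 10⁻¹³ m = 337 fm.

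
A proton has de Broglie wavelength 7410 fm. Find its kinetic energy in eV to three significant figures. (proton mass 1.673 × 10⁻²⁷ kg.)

KE = 14.9 eV

p = h/λ = 6.626 × 10⁻³⁴ / 7.410 × 10⁻¹² = 8.942 × 10⁻²³ kg·m/s.
KE = p²/(2m) = (8.942 × 10⁻²³)² / (2 × 1.673 × 10⁻²⁷) = 2.390 × 10⁻¹⁸ J = 14.9 eV.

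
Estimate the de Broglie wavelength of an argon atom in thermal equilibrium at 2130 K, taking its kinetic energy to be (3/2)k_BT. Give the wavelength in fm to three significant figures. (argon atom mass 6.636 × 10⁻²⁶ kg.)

λ = 8660 fm

KE = (3/2)k_BT = 1.5 × 1.381 × 10⁻²³ × 2130 = 4.412 × 10⁻²⁰ J.
p = √(2mKE) = √(2 × 6.636 × 10⁻²⁶ × 4.412 × 10⁻²⁰) = 7.652 × 10⁻²³ kg·m/s.
λ = h/p = 8.66 × 10⁻¹² m = 8660 fm.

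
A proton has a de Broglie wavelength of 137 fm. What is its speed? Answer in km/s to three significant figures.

p = h/λ = 6.626 × 10⁻³⁴ / 1.370 × 10⁻¹³ = 4.836 × 10⁻²¹ kg·m/s.
v = p/m = 4.836 × 10⁻²¹ / 1.673 × 10⁻²⁷ = 2.89 × 10⁶ m/s = 2890 km/s.

v = 2890 km/s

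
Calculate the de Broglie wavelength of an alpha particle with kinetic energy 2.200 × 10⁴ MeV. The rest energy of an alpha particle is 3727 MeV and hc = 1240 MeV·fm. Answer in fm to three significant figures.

λ = 0.0487 fm

Total energy E = KE + m₀c² = 2.200 × 10⁴ + 3727 = 25727 MeV.
(pc)² = E² − (m₀c²)² = (25727)² − (3727)² = 6.480 × 10⁸ MeV², so pc = 2.546 × 10⁴ MeV.
λ = hc/(pc) = 1240 MeV·fm / 2.546 × 10⁴ MeV = 0.0487 fm.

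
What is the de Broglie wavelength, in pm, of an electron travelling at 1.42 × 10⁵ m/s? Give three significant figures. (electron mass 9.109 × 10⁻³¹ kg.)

λ = 5120 pm

p = mv = 9.109 × 10⁻³¹ × 1.42 × 10⁵ = 1.293 × 10⁻²⁵ kg·m/s.
λ = h/p = 6.626 × 10⁻³⁴ / 1.293 × 10⁻²⁵ = 5.12 × 10⁻⁹ m = 5120 pm.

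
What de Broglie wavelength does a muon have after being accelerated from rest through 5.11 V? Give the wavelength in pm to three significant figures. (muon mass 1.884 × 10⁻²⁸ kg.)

KE = eV = 1.602 × 10⁻¹⁹ × 5.110 = 8.186 × 10⁻¹⁹ J.
p = √(2mKE) = √(2 × 1.884 × 10⁻²⁸ × 8.186 × 10⁻¹⁹) = 1.756 × 10⁻²³ kg·m/s.
λ = h/p = 6.626 × 10⁻³⁴ / 1.756 × 10⁻²³ = 3.77 × 10⁻¹¹ m = 37.7 pm.

λ = 37.7 pm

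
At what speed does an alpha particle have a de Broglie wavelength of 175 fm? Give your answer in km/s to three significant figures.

v = 570 km/s

p = h/λ = 6.626 × 10⁻³⁴ / 1.750 × 10⁻¹³ = 3.786 × 10⁻²¹ kg·m/s.
v = p/m = 3.786 × 10⁻²¹ / 6.645 × 10⁻²⁷ = 5.70 × 10⁵ m/s = 570 km/s.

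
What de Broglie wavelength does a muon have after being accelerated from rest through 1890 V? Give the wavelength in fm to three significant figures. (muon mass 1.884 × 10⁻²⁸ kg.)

KE = eV = 1.602 × 10⁻¹⁹ × 1890 = 3.028 × 10⁻¹⁶ J.
p = √(2mKE) = √(2 × 1.884 × 10⁻²⁸ × 3.028 × 10⁻¹⁶) = 3.378 × 10⁻²² kg·m/s.
λ = h/p = 6.626 × 10⁻³⁴ / 3.378 × 10⁻²² = 1.96 × 10⁻¹² m = 1960 fm.

λ = 1960 fm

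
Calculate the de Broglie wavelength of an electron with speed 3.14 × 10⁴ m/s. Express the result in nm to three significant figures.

p = mv = 9.109 × 10⁻³¹ × 3.14 × 10⁴ = 2.860 × 10⁻²⁶ kg·m/s.
λ = h/p = 6.626 × 10⁻³⁴ / 2.860 × 10⁻²⁶ = 2.32 × 10⁻⁸ m = 23.2 nm.

λ = 23.2 nm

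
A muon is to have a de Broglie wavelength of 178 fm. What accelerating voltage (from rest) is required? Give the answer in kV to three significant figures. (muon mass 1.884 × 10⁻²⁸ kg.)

p = h/λ = 6.626 × 10⁻³⁴ / 1.780 × 10⁻¹³ = 3.722 × 10⁻²¹ kg·m/s.
KE = p²/(2m) = 3.677 × 10⁻¹⁴ J.
V = KE/e = 3.677 × 10⁻¹⁴ / (1.602 × 10⁻¹⁹) = 230 kV.

V = 230 kV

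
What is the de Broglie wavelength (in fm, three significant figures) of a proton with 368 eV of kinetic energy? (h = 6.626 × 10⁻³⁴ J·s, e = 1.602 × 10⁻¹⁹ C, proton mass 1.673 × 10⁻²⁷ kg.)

λ = 1490 fm

KE = 368 eV = 5.895 × 10⁻¹⁷ J.
p = √(2mKE) = √(2 × 1.673 × 10⁻²⁷ × 5.895 × 10⁻¹⁷) = 4.441 × 10⁻²² kg·m/s.
λ = h/p = 6.626 × 10⁻³⁴ / 4.441 × 10⁻²² = 1.49 × 10⁻¹² m = 1490 fm.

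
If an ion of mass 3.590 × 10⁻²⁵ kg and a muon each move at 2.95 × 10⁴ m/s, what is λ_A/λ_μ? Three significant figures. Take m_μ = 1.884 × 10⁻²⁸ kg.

λ_A/λ_μ = 5.25 × 10⁻⁴

At fixed v, p = mv so λ = h/(mv) ∝ 1/m.
λ_A/λ_μ = m_μ/m_A = 1.884 × 10⁻²⁸/3.590 × 10⁻²⁵ = 5.25 × 10⁻⁴.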